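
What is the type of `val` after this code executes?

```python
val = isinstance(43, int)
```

isinstance() returns bool

bool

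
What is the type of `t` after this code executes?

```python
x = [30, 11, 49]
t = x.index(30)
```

list.index() returns int

int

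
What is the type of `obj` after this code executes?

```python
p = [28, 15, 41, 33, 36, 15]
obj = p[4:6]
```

Slicing a list always returns a list

list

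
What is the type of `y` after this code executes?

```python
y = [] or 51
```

'or' returns first truthy value (51, which is int)

int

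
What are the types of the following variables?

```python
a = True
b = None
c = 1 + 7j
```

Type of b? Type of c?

b is NoneType; c is complex

NoneType, complex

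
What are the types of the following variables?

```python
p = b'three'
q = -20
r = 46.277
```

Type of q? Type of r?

q is int; r is float

int, float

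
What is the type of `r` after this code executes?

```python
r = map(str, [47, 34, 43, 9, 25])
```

map() returns a map iterator object

map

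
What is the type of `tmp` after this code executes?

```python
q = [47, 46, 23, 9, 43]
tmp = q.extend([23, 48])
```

list.extend() returns None

NoneType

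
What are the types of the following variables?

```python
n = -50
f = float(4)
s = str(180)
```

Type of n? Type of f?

n is int; f is float

int, float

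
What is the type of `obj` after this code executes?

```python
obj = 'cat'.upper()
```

str.upper() returns str

str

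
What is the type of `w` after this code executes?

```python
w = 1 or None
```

'or' returns first truthy value (1, int)

int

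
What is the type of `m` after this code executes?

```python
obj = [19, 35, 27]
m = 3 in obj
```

'in' operator returns bool

bool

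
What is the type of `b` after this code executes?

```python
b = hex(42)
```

hex() returns str representation

str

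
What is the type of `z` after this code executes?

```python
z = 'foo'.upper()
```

str.upper() returns str

str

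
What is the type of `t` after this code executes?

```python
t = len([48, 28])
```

len() always returns int

int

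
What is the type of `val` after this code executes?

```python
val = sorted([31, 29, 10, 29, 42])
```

sorted() always returns list

list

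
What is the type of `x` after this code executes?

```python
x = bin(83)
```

bin() returns str representation

str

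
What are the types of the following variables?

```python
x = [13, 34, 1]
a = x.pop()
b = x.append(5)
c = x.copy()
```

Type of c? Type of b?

list.copy() returns list; list.append() returns None

list, NoneType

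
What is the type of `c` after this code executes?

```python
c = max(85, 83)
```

max() of ints returns int

int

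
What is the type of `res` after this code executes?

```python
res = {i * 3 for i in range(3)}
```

A set comprehension {expr for x in iterable} produces a set

set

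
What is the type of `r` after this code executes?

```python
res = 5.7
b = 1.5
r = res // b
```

float // float returns float (floor division preserves float type)

float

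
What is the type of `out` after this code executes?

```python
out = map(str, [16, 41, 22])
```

map() returns a map iterator object

map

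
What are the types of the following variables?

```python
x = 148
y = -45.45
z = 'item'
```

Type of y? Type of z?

y is float; z is str

float, str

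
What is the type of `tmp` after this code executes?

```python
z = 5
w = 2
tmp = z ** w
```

int ** positive int returns int (5 ** 2 = 25)

int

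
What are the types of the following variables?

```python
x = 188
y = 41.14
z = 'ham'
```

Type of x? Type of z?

x is int; z is str

int, str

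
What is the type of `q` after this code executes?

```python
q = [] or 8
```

'or' returns first truthy value (8, which is int)

int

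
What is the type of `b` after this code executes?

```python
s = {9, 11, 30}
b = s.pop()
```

Popping from a set of ints returns int

int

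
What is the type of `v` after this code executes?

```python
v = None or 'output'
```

'or' with None returns the other value ('output', str)

str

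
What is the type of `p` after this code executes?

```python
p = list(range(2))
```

list(range(...)) returns list

list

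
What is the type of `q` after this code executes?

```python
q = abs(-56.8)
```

abs() of float returns float

float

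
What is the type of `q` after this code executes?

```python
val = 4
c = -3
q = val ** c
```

int ** negative int returns float

float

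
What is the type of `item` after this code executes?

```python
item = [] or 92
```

'or' returns first truthy value (92, which is int)

int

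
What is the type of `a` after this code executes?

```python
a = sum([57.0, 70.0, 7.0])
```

sum() of floats returns float

float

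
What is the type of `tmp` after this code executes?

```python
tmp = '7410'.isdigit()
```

str.isdigit() returns bool

bool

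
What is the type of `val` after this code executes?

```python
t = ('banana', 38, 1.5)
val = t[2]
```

Index 2 of tuple is 1.5 which is float

float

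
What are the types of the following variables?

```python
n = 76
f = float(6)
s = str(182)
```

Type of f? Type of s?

f is float; s is str

float, str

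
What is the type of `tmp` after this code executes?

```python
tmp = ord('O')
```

ord() returns int (Unicode code point)

int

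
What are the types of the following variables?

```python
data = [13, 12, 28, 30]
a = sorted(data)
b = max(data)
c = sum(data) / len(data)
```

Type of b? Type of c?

max of ints returns int; int / int returns float

int, float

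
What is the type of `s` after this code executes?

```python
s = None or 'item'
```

'or' with None returns the other value ('item', str)

str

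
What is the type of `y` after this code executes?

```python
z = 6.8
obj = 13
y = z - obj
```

float - int returns float (6.8 - 13 = -6.2)

float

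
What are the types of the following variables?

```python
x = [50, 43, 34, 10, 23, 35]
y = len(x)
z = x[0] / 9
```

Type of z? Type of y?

int / int returns float; len() returns int

float, int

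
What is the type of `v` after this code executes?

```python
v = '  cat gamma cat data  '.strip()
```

str.strip() returns str

str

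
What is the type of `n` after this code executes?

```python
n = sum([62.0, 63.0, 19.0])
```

sum() of floats returns float

float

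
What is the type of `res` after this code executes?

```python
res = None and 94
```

'and' returns first falsy value (None)

NoneType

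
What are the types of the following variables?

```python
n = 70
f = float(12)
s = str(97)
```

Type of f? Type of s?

f is float; s is str

float, str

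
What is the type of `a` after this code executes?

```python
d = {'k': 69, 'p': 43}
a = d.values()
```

.values() returns a dict_values view object

dict_values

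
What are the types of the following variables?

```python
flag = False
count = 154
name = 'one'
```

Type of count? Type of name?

count is int; name is str

int, str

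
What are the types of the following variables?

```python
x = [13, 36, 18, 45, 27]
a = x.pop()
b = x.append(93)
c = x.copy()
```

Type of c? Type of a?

list.copy() returns list; list.pop() returns the element (int)

list, int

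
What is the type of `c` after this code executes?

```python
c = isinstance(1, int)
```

isinstance() returns bool

bool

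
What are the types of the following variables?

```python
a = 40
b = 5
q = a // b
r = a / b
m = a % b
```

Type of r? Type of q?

int / int returns float; int // int returns int

float, int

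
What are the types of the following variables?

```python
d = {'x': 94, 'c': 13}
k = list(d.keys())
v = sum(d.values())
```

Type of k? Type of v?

list(...) returns list; sum of int values returns int

list, int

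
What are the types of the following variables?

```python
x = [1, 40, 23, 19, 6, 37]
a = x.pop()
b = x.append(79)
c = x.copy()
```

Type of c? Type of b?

list.copy() returns list; list.append() returns None

list, NoneType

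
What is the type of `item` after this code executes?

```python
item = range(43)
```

range() returns a range object

range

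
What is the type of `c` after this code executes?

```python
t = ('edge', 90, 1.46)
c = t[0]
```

Index 0 of tuple is 'edge' which is str

str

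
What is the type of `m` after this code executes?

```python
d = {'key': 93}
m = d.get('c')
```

dict.get() returns None when key 'c' is not found and no default given

NoneType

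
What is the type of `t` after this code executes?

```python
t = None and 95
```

'and' returns first falsy value (None)

NoneType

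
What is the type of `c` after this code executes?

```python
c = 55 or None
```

'or' returns first truthy value (55, int)

int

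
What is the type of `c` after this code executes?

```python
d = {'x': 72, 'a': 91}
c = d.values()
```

.values() returns a dict_values view object

dict_values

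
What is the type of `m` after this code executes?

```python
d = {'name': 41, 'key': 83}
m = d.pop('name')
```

dict.pop() returns the value (int)

int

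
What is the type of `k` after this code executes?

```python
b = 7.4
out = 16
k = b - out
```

float - int returns float (7.4 - 16 = -8.6)

float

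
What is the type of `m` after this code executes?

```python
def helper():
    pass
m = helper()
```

A function with no return statement returns None

NoneType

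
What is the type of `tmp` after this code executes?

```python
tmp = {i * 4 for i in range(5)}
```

A set comprehension {expr for x in iterable} produces a set

set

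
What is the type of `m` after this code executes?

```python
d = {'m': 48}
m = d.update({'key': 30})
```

dict.update() returns None

NoneType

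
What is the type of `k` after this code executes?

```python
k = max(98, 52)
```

max() of ints returns int

int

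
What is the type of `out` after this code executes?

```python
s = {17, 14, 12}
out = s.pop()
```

Popping from a set of ints returns int

int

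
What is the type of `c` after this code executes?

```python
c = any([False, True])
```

any() returns bool

bool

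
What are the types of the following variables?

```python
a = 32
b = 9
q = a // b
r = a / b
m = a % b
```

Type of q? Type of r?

int // int returns int; int / int returns float

int, float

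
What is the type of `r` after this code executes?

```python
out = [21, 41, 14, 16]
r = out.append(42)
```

list.append() returns None (mutates in place)

NoneType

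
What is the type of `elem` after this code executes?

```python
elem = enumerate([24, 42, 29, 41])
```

enumerate() returns an enumerate iterator object

enumerate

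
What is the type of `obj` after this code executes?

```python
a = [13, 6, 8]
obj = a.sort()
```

list.sort() returns None (sorts in place)

NoneType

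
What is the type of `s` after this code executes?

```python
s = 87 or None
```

'or' returns first truthy value (87, int)

int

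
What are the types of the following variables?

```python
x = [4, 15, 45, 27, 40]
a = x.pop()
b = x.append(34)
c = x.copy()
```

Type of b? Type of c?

list.append() returns None; list.copy() returns list

NoneType, list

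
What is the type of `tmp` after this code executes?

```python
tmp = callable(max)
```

callable() returns bool

bool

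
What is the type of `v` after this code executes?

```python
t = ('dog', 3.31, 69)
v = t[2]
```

Index 2 of tuple is 69 which is int

int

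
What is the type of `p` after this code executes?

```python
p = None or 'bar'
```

'or' with None returns the other value ('bar', str)

str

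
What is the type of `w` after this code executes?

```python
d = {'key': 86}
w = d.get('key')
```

dict.get() returns the value (int) when key is found

int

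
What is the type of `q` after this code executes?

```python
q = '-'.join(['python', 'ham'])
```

str.join() returns str

str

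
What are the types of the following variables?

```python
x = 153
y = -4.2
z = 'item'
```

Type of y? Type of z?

y is float; z is str

float, str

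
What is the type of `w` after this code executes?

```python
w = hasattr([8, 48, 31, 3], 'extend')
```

hasattr() returns bool

bool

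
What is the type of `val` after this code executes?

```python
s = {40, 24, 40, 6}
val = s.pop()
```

Popping from a set of ints returns int

int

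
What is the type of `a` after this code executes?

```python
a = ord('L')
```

ord() returns int (Unicode code point)

int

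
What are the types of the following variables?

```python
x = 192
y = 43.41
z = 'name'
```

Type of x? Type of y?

x is int; y is float

int, float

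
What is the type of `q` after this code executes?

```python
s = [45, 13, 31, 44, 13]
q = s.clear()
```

list.clear() returns None

NoneType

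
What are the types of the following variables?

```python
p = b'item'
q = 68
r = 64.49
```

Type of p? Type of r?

p is bytes; r is float

bytes, float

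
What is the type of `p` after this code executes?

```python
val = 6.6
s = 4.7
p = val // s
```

float // float returns float (floor division preserves float type)

float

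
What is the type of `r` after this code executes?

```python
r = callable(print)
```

callable() returns bool

bool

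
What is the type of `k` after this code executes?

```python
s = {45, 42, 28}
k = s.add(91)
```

set.add() returns None (mutates in place)

NoneType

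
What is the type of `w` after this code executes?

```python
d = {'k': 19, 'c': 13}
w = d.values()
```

.values() returns a dict_values view object

dict_values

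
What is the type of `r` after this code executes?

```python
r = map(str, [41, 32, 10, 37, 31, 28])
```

map() returns a map iterator object

map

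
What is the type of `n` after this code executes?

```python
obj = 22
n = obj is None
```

'is' comparison returns bool

bool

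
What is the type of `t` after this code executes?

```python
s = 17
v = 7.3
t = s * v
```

int * float returns float (17 * 7.3 = 124.1)

float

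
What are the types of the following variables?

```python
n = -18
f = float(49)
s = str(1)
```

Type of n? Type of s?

n is int; s is str

int, str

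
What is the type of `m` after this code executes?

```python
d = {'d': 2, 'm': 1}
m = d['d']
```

Accessing dict[str, int] with key 'd' returns int value 2

int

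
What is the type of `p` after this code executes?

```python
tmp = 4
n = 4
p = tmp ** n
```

int ** positive int returns int (4 ** 4 = 256)

int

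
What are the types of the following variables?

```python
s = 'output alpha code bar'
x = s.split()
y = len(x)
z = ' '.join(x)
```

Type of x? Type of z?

str.split() returns list; str.join() returns str

list, str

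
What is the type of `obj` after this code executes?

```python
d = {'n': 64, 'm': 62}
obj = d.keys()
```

.keys() returns a dict_keys view object

dict_keys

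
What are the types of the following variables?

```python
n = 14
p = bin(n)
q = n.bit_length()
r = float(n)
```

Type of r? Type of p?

float() returns float; bin() returns str

float, str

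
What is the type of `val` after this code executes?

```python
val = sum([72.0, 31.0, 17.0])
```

sum() of floats returns float

float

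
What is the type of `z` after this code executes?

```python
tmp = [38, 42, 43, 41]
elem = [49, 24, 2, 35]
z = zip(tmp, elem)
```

zip() returns a zip iterator object

zip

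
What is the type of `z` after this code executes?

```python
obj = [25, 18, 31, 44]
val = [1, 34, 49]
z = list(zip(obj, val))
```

list(zip(...)) returns a list of tuples

list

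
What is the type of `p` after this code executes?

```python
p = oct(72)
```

oct() returns str representation

str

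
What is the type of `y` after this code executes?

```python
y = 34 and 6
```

'and' returns the last value when all truthy (6, which is int)

int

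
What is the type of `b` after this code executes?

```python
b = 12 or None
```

'or' returns first truthy value (12, int)

int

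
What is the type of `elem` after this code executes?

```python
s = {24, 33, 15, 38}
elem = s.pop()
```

Popping from a set of ints returns int

int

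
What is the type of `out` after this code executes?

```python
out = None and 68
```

'and' returns first falsy value (None)

NoneType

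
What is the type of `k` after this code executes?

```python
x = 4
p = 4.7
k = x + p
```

int + float returns float (4 + 4.7 = 8.7)

float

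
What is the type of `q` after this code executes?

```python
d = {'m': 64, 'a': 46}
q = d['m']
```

Accessing dict[str, int] with key 'm' returns int value 64

int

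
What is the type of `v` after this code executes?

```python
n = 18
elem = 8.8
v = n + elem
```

int + float returns float (18 + 8.8 = 26.8)

float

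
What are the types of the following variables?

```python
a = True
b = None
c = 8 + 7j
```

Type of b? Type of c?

b is NoneType; c is complex

NoneType, complex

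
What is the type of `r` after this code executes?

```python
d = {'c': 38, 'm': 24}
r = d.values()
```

.values() returns a dict_values view object

dict_values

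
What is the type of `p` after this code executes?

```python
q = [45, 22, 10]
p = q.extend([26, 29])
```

list.extend() returns None

NoneType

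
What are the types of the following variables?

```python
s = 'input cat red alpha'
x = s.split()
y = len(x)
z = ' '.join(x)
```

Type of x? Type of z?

str.split() returns list; str.join() returns str

list, str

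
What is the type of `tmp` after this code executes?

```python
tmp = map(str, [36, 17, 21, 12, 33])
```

map() returns a map iterator object

map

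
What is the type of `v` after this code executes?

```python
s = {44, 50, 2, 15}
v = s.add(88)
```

set.add() returns None (mutates in place)

NoneType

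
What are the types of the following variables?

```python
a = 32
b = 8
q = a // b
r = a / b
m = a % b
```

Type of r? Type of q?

int / int returns float; int // int returns int

float, int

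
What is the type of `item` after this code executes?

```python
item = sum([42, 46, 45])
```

sum() of ints returns int

int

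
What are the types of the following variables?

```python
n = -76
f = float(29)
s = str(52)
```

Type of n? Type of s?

n is int; s is str

int, str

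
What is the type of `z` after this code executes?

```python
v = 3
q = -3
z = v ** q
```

int ** negative int returns float

float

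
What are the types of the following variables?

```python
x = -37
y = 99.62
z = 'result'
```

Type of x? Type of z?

x is int; z is str

int, str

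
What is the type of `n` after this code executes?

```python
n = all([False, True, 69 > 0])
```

all() returns bool

bool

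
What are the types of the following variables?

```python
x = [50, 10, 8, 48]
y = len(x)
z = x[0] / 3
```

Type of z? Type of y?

int / int returns float; len() returns int

float, int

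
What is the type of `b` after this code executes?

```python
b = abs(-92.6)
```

abs() of float returns float

float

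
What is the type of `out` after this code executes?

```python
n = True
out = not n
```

'not' always returns bool

bool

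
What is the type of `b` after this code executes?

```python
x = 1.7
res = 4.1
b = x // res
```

float // float returns float (floor division preserves float type)

float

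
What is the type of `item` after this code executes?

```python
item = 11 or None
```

'or' returns first truthy value (11, int)

int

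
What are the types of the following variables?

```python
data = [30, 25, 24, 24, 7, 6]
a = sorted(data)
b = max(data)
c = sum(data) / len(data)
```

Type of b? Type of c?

max of ints returns int; int / int returns float

int, float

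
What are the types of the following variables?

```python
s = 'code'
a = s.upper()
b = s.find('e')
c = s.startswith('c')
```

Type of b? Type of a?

str.find() returns int; str.upper() returns str

int, str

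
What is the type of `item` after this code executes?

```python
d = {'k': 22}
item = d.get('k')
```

dict.get() returns the value (int) when key is found

int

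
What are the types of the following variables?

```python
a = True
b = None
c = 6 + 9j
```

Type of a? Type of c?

a is bool; c is complex

bool, complex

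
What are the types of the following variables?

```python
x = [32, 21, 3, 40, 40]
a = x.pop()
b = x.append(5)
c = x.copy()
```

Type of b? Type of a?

list.append() returns None; list.pop() returns the element (int)

NoneType, int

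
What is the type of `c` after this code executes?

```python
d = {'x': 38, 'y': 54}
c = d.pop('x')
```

dict.pop() returns the value (int)

int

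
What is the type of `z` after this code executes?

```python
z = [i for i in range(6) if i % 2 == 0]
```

A list comprehension [...] produces a list

list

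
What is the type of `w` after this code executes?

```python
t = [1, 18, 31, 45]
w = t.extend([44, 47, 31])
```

list.extend() returns None

NoneType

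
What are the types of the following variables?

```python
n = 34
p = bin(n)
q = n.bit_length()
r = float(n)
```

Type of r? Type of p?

float() returns float; bin() returns str

float, str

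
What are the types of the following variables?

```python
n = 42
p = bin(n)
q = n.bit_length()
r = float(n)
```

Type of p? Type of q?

bin() returns str; int.bit_length() returns int

str, int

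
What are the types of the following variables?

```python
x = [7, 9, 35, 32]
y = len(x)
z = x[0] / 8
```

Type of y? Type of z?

len() returns int; int / int returns float

int, float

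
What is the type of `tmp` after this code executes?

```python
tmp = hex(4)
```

hex() returns str representation

str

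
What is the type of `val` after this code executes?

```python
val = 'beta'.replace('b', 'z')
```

str.replace() returns str

str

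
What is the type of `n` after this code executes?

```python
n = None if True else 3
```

Ternary: condition is True, if branch (None) taken → NoneType

NoneType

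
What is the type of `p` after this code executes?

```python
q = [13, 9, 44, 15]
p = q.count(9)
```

list.count() returns int

int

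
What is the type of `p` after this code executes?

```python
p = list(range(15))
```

list(range(...)) returns list

list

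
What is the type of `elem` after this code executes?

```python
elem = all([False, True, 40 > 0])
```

all() returns bool

bool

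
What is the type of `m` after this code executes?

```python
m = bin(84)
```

bin() returns str representation

str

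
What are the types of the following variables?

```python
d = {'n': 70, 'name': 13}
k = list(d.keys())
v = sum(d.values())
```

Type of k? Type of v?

list(...) returns list; sum of int values returns int

list, int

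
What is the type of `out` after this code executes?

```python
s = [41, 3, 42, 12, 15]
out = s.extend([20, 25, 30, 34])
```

list.extend() returns None

NoneType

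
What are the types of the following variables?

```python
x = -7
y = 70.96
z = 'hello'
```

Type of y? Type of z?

y is float; z is str

float, str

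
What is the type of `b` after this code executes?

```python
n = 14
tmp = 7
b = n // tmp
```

int // int returns int (14 // 7 = 2)

int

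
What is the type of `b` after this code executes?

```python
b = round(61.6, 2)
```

round() with ndigits arg returns float

float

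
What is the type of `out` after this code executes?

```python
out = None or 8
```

'or' with None returns the other value (8, int)

int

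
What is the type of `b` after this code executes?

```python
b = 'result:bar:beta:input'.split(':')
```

str.split() returns list

list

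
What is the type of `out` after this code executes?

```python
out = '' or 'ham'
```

'or' returns first truthy value ('ham', which is str)

str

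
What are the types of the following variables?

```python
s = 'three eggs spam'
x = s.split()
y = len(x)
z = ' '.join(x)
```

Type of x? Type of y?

str.split() returns list; len() returns int

list, int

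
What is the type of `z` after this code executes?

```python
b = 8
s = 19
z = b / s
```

int / int always returns float in Python 3 (8 / 19 = 0.421053)

float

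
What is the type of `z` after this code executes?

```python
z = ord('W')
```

ord() returns int (Unicode code point)

int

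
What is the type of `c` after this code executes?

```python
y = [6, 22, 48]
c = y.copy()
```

list.copy() returns list

list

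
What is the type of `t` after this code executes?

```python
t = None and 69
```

'and' returns first falsy value (None)

NoneType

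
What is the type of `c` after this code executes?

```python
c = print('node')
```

print() returns None

NoneType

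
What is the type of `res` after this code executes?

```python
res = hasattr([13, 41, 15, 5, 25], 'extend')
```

hasattr() returns bool

bool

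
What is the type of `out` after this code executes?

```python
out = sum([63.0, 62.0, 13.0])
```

sum() of floats returns float

float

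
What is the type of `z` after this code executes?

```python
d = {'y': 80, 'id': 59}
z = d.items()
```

dict.items() returns a dict_items view

dict_items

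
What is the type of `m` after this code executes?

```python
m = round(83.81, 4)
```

round() with ndigits arg returns float

float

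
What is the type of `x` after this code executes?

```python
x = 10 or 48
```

'or' returns the first truthy value (10, which is int)

int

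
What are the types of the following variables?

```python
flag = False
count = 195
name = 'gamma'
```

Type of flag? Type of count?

flag is bool; count is int

bool, int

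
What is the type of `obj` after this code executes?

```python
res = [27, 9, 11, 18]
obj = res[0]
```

Indexing a list of ints returns int (res[0] = 27)

int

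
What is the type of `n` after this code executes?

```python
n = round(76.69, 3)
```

round() with ndigits arg returns float

float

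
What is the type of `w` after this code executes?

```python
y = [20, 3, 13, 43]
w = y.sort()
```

list.sort() returns None (sorts in place)

NoneType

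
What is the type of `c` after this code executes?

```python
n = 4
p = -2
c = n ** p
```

int ** negative int returns float

float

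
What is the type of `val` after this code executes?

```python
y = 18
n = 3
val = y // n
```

int // int returns int (18 // 3 = 6)

int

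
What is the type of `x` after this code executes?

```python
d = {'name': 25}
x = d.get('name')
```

dict.get() returns the value (int) when key is found

int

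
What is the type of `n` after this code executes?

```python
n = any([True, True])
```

any() returns bool

bool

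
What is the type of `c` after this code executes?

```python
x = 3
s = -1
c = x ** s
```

int ** negative int returns float

float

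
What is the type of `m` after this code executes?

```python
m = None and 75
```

'and' returns first falsy value (None)

NoneType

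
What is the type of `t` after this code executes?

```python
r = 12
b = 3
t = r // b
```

int // int returns int (12 // 3 = 4)

int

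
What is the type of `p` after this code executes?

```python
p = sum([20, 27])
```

sum() of ints returns int

int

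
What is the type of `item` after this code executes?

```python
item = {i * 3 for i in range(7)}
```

A set comprehension {expr for x in iterable} produces a set

set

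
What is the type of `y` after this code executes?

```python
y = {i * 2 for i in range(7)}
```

A set comprehension {expr for x in iterable} produces a set

set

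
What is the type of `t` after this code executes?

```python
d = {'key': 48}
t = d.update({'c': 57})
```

dict.update() returns None

NoneType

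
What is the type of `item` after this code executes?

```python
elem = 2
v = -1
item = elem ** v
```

int ** negative int returns float

float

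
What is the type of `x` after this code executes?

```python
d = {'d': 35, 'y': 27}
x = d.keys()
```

.keys() returns a dict_keys view object

dict_keys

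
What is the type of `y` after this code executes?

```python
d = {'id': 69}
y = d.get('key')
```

dict.get() returns None when key 'key' is not found and no default given

NoneType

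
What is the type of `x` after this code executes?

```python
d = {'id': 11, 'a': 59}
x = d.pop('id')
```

dict.pop() returns the value (int)

int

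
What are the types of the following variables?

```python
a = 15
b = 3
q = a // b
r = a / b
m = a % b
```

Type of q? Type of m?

int // int returns int; int % int returns int

int, int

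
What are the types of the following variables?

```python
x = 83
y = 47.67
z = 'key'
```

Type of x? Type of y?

x is int; y is float

int, float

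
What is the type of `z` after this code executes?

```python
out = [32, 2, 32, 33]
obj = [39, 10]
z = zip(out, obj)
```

zip() returns a zip iterator object

zip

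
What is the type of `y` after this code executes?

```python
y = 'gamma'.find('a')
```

str.find() returns int (index, or -1)

int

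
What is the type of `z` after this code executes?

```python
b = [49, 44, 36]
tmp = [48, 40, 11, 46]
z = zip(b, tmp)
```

zip() returns a zip iterator object

zip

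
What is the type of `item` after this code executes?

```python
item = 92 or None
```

'or' returns first truthy value (92, int)

int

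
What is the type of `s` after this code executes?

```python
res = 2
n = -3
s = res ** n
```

int ** negative int returns float

float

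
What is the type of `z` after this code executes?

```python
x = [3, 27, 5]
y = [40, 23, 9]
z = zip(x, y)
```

zip() returns a zip iterator object

zip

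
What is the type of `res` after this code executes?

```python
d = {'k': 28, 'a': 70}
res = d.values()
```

.values() returns a dict_values view object

dict_values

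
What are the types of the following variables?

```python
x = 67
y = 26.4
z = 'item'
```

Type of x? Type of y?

x is int; y is float

int, float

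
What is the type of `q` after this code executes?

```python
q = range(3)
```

range() returns a range object

range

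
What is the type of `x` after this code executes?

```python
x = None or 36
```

'or' with None returns the other value (36, int)

int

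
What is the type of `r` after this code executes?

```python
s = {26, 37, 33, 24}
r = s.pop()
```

Popping from a set of ints returns int

int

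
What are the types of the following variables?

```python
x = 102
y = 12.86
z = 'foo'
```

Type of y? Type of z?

y is float; z is str

float, str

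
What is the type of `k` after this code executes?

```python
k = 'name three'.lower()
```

str.lower() returns str

str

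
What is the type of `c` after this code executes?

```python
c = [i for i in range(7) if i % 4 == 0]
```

A list comprehension [...] produces a list

list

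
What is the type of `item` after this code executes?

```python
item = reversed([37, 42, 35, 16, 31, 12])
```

reversed() on a list returns a list_reverseiterator

list_reverseiterator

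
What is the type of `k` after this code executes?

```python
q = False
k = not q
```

'not' always returns bool

bool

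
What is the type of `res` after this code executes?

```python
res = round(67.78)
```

round() with no ndigits arg returns int

int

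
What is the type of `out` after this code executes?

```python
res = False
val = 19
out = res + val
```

bool + int returns int (False is 0, so 0 + 19 = 19)

int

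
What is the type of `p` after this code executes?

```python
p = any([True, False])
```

any() returns bool

bool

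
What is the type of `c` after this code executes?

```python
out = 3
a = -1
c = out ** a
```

int ** negative int returns float

float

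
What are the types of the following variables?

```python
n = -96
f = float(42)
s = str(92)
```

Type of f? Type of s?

f is float; s is str

float, str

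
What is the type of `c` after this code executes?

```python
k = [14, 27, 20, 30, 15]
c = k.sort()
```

list.sort() returns None (sorts in place)

NoneType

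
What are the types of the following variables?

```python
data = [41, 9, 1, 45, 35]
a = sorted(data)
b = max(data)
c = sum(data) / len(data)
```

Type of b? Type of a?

max of ints returns int; sorted() returns list

int, list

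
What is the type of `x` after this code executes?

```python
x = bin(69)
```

bin() returns str representation

str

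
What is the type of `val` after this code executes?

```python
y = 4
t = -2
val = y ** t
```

int ** negative int returns float

float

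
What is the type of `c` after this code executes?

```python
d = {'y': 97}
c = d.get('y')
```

dict.get() returns the value (int) when key is found

int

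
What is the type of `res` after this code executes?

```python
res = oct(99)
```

oct() returns str representation

str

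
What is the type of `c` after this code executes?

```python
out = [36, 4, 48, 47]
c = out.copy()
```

list.copy() returns list

list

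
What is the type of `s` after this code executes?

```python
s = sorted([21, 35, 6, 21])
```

sorted() always returns list

list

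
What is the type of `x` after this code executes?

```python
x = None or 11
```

'or' with None returns the other value (11, int)

int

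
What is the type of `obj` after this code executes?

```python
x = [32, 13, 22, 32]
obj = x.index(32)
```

list.index() returns int

int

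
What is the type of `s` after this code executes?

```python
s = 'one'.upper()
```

str.upper() returns str

str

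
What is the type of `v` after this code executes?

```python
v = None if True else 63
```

Ternary: condition is True, if branch (None) taken → NoneType

NoneType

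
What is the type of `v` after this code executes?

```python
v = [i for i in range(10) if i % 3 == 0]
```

A list comprehension [...] produces a list

list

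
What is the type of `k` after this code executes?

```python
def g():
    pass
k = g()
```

A function with no return statement returns None

NoneType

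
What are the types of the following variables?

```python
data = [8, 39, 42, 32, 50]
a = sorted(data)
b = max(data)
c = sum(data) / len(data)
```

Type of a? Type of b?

sorted() returns list; max of ints returns int

list, int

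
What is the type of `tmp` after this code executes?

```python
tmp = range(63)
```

range() returns a range object

range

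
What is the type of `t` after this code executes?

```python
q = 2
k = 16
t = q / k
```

int / int always returns float in Python 3 (2 / 16 = 0.125)

float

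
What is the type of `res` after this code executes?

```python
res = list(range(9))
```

list(range(...)) returns list

list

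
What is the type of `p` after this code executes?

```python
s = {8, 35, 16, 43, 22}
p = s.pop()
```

Popping from a set of ints returns int

int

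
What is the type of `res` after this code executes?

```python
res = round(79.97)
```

round() with no ndigits arg returns int

int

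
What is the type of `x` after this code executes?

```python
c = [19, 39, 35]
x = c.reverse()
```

list.reverse() returns None

NoneType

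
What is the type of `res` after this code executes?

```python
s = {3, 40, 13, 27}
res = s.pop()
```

Popping from a set of ints returns int

int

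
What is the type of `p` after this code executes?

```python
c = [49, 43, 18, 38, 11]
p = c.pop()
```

list.pop() returns the popped element (int here)

int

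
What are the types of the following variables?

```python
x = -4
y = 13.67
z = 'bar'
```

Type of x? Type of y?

x is int; y is float

int, float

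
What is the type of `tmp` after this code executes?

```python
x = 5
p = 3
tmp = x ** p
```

int ** positive int returns int (5 ** 3 = 125)

int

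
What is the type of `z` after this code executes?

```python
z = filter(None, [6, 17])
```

filter() returns a filter iterator object

filter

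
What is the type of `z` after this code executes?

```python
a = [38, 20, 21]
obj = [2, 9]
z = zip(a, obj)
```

zip() returns a zip iterator object

zip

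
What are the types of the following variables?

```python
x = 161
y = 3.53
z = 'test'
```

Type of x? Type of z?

x is int; z is str

int, str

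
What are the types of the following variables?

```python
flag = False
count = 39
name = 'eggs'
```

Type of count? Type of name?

count is int; name is str

int, str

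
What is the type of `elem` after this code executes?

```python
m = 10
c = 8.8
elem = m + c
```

int + float returns float (10 + 8.8 = 18.8)

float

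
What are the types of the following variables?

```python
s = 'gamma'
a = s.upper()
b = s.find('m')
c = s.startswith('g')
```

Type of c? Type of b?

str.startswith() returns bool; str.find() returns int

bool, int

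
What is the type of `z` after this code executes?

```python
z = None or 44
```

'or' with None returns the other value (44, int)

int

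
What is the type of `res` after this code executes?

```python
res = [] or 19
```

'or' returns first truthy value (19, which is int)

int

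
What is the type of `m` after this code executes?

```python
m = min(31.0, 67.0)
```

min() of floats returns float

float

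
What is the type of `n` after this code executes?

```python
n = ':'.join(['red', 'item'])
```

str.join() returns str

str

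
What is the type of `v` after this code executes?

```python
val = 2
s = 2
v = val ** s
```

int ** positive int returns int (2 ** 2 = 4)

int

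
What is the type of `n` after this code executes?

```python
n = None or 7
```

'or' with None returns the other value (7, int)

int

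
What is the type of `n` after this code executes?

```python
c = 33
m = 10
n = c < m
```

Comparison operators return bool

bool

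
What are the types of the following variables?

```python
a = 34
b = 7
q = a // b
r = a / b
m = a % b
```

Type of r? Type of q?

int / int returns float; int // int returns int

float, int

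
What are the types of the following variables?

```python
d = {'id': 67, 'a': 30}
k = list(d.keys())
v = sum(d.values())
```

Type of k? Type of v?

list(...) returns list; sum of int values returns int

list, int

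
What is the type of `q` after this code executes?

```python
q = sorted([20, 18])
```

sorted() always returns list

list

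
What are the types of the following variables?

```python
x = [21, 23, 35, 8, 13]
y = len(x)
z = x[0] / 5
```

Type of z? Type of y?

int / int returns float; len() returns int

float, int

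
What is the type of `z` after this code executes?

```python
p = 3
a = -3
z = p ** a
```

int ** negative int returns float

float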